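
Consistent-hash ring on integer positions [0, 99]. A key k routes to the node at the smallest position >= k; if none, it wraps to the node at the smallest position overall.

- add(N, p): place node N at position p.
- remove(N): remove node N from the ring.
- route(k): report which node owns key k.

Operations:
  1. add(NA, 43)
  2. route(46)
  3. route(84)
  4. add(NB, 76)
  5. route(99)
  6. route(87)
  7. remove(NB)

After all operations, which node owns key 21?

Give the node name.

Answer: NA

Derivation:
Op 1: add NA@43 -> ring=[43:NA]
Op 2: route key 46: none >= 46, wrap to smallest pos 43 -> NA
Op 3: route key 84: none >= 84, wrap to smallest pos 43 -> NA
Op 4: add NB@76 -> ring=[43:NA,76:NB]
Op 5: route key 99: none >= 99, wrap to smallest pos 43 -> NA
Op 6: route key 87: none >= 87, wrap to smallest pos 43 -> NA
Op 7: remove NB -> ring=[43:NA]
Final route key 21: smallest pos >= 21 is 43 -> NA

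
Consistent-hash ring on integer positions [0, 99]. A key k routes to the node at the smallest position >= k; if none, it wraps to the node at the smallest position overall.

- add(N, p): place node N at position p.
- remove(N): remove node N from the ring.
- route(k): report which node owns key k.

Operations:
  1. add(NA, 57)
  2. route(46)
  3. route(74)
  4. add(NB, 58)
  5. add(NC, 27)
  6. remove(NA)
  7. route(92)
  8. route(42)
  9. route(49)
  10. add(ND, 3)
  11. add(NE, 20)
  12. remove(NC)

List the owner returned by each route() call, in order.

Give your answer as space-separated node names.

Answer: NA NA NC NB NB

Derivation:
Op 1: add NA@57 -> ring=[57:NA]
Op 2: route key 46: smallest pos >= 46 is 57 -> NA
Op 3: route key 74: none >= 74, wrap to smallest pos 57 -> NA
Op 4: add NB@58 -> ring=[57:NA,58:NB]
Op 5: add NC@27 -> ring=[27:NC,57:NA,58:NB]
Op 6: remove NA -> ring=[27:NC,58:NB]
Op 7: route key 92: none >= 92, wrap to smallest pos 27 -> NC
Op 8: route key 42: smallest pos >= 42 is 58 -> NB
Op 9: route key 49: smallest pos >= 49 is 58 -> NB
Op 10: add ND@3 -> ring=[3:ND,27:NC,58:NB]
Op 11: add NE@20 -> ring=[3:ND,20:NE,27:NC,58:NB]
Op 12: remove NC -> ring=[3:ND,20:NE,58:NB]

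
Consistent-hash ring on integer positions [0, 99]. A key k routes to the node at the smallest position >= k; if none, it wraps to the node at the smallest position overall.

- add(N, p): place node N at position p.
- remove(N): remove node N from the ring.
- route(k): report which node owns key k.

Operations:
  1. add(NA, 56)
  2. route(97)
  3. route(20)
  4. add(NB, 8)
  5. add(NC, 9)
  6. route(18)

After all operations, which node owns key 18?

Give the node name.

Op 1: add NA@56 -> ring=[56:NA]
Op 2: route key 97: none >= 97, wrap to smallest pos 56 -> NA
Op 3: route key 20: smallest pos >= 20 is 56 -> NA
Op 4: add NB@8 -> ring=[8:NB,56:NA]
Op 5: add NC@9 -> ring=[8:NB,9:NC,56:NA]
Op 6: route key 18: smallest pos >= 18 is 56 -> NA
Final route key 18: smallest pos >= 18 is 56 -> NA

Answer: NA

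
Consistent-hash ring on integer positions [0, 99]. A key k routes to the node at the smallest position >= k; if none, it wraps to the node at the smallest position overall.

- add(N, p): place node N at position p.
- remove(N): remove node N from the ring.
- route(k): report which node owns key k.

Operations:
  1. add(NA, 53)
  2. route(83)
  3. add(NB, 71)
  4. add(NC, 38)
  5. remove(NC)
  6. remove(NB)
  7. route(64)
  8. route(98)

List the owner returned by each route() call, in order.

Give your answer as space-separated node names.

Answer: NA NA NA

Derivation:
Op 1: add NA@53 -> ring=[53:NA]
Op 2: route key 83: none >= 83, wrap to smallest pos 53 -> NA
Op 3: add NB@71 -> ring=[53:NA,71:NB]
Op 4: add NC@38 -> ring=[38:NC,53:NA,71:NB]
Op 5: remove NC -> ring=[53:NA,71:NB]
Op 6: remove NB -> ring=[53:NA]
Op 7: route key 64: none >= 64, wrap to smallest pos 53 -> NA
Op 8: route key 98: none >= 98, wrap to smallest pos 53 -> NA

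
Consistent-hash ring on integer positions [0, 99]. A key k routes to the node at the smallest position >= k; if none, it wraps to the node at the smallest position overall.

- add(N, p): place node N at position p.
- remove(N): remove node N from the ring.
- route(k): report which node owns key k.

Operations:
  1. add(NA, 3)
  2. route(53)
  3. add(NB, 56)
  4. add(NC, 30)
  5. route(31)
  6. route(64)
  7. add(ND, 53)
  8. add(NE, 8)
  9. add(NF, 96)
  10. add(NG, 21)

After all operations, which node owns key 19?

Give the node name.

Answer: NG

Derivation:
Op 1: add NA@3 -> ring=[3:NA]
Op 2: route key 53: none >= 53, wrap to smallest pos 3 -> NA
Op 3: add NB@56 -> ring=[3:NA,56:NB]
Op 4: add NC@30 -> ring=[3:NA,30:NC,56:NB]
Op 5: route key 31: smallest pos >= 31 is 56 -> NB
Op 6: route key 64: none >= 64, wrap to smallest pos 3 -> NA
Op 7: add ND@53 -> ring=[3:NA,30:NC,53:ND,56:NB]
Op 8: add NE@8 -> ring=[3:NA,8:NE,30:NC,53:ND,56:NB]
Op 9: add NF@96 -> ring=[3:NA,8:NE,30:NC,53:ND,56:NB,96:NF]
Op 10: add NG@21 -> ring=[3:NA,8:NE,21:NG,30:NC,53:ND,56:NB,96:NF]
Final route key 19: smallest pos >= 19 is 21 -> NG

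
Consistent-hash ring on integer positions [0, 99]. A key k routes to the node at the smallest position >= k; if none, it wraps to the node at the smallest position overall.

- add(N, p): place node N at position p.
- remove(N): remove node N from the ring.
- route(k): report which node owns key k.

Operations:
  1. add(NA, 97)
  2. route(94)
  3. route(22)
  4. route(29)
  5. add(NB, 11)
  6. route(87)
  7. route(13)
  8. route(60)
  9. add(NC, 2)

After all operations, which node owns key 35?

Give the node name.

Op 1: add NA@97 -> ring=[97:NA]
Op 2: route key 94: smallest pos >= 94 is 97 -> NA
Op 3: route key 22: smallest pos >= 22 is 97 -> NA
Op 4: route key 29: smallest pos >= 29 is 97 -> NA
Op 5: add NB@11 -> ring=[11:NB,97:NA]
Op 6: route key 87: smallest pos >= 87 is 97 -> NA
Op 7: route key 13: smallest pos >= 13 is 97 -> NA
Op 8: route key 60: smallest pos >= 60 is 97 -> NA
Op 9: add NC@2 -> ring=[2:NC,11:NB,97:NA]
Final route key 35: smallest pos >= 35 is 97 -> NA

Answer: NA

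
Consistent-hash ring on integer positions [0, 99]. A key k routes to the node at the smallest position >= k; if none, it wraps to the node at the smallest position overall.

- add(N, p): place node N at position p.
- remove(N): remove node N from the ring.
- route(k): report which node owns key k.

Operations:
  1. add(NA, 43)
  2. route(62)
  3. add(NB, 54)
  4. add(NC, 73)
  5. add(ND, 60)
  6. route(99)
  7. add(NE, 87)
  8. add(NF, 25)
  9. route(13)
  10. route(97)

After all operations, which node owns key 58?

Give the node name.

Answer: ND

Derivation:
Op 1: add NA@43 -> ring=[43:NA]
Op 2: route key 62: none >= 62, wrap to smallest pos 43 -> NA
Op 3: add NB@54 -> ring=[43:NA,54:NB]
Op 4: add NC@73 -> ring=[43:NA,54:NB,73:NC]
Op 5: add ND@60 -> ring=[43:NA,54:NB,60:ND,73:NC]
Op 6: route key 99: none >= 99, wrap to smallest pos 43 -> NA
Op 7: add NE@87 -> ring=[43:NA,54:NB,60:ND,73:NC,87:NE]
Op 8: add NF@25 -> ring=[25:NF,43:NA,54:NB,60:ND,73:NC,87:NE]
Op 9: route key 13: smallest pos >= 13 is 25 -> NF
Op 10: route key 97: none >= 97, wrap to smallest pos 25 -> NF
Final route key 58: smallest pos >= 58 is 60 -> ND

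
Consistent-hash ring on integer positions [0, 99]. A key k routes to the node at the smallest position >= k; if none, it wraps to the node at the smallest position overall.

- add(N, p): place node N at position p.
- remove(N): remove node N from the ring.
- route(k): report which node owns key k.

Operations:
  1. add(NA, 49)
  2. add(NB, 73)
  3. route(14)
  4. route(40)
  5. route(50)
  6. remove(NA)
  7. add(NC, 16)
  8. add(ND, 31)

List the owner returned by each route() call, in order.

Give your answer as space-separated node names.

Op 1: add NA@49 -> ring=[49:NA]
Op 2: add NB@73 -> ring=[49:NA,73:NB]
Op 3: route key 14: smallest pos >= 14 is 49 -> NA
Op 4: route key 40: smallest pos >= 40 is 49 -> NA
Op 5: route key 50: smallest pos >= 50 is 73 -> NB
Op 6: remove NA -> ring=[73:NB]
Op 7: add NC@16 -> ring=[16:NC,73:NB]
Op 8: add ND@31 -> ring=[16:NC,31:ND,73:NB]

Answer: NA NA NB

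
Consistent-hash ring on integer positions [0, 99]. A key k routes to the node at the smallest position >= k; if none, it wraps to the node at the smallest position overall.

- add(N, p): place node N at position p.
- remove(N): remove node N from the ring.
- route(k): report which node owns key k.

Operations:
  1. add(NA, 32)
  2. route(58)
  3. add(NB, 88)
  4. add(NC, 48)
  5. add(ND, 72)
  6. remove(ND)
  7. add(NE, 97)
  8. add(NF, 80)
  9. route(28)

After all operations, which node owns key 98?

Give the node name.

Answer: NA

Derivation:
Op 1: add NA@32 -> ring=[32:NA]
Op 2: route key 58: none >= 58, wrap to smallest pos 32 -> NA
Op 3: add NB@88 -> ring=[32:NA,88:NB]
Op 4: add NC@48 -> ring=[32:NA,48:NC,88:NB]
Op 5: add ND@72 -> ring=[32:NA,48:NC,72:ND,88:NB]
Op 6: remove ND -> ring=[32:NA,48:NC,88:NB]
Op 7: add NE@97 -> ring=[32:NA,48:NC,88:NB,97:NE]
Op 8: add NF@80 -> ring=[32:NA,48:NC,80:NF,88:NB,97:NE]
Op 9: route key 28: smallest pos >= 28 is 32 -> NA
Final route key 98: none >= 98, wrap to smallest pos 32 -> NA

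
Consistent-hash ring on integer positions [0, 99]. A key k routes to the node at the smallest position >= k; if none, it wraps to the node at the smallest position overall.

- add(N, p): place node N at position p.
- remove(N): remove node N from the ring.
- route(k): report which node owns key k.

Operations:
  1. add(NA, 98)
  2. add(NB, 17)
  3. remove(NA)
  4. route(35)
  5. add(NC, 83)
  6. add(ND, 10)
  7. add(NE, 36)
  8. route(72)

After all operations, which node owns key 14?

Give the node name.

Op 1: add NA@98 -> ring=[98:NA]
Op 2: add NB@17 -> ring=[17:NB,98:NA]
Op 3: remove NA -> ring=[17:NB]
Op 4: route key 35: none >= 35, wrap to smallest pos 17 -> NB
Op 5: add NC@83 -> ring=[17:NB,83:NC]
Op 6: add ND@10 -> ring=[10:ND,17:NB,83:NC]
Op 7: add NE@36 -> ring=[10:ND,17:NB,36:NE,83:NC]
Op 8: route key 72: smallest pos >= 72 is 83 -> NC
Final route key 14: smallest pos >= 14 is 17 -> NB

Answer: NB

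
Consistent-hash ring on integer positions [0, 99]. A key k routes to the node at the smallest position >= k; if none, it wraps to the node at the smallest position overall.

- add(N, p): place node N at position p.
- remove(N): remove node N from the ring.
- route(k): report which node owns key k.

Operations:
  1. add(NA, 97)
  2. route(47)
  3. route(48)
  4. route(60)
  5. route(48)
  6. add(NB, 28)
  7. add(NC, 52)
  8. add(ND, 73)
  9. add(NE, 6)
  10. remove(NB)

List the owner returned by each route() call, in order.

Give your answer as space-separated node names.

Op 1: add NA@97 -> ring=[97:NA]
Op 2: route key 47: smallest pos >= 47 is 97 -> NA
Op 3: route key 48: smallest pos >= 48 is 97 -> NA
Op 4: route key 60: smallest pos >= 60 is 97 -> NA
Op 5: route key 48: smallest pos >= 48 is 97 -> NA
Op 6: add NB@28 -> ring=[28:NB,97:NA]
Op 7: add NC@52 -> ring=[28:NB,52:NC,97:NA]
Op 8: add ND@73 -> ring=[28:NB,52:NC,73:ND,97:NA]
Op 9: add NE@6 -> ring=[6:NE,28:NB,52:NC,73:ND,97:NA]
Op 10: remove NB -> ring=[6:NE,52:NC,73:ND,97:NA]

Answer: NA NA NA NA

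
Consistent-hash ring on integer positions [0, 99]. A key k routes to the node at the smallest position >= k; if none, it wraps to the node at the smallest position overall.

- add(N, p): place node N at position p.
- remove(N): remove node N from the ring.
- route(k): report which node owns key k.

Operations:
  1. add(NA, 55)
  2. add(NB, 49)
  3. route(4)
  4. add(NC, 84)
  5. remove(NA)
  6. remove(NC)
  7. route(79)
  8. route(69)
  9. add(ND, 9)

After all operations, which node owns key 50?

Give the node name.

Answer: ND

Derivation:
Op 1: add NA@55 -> ring=[55:NA]
Op 2: add NB@49 -> ring=[49:NB,55:NA]
Op 3: route key 4: smallest pos >= 4 is 49 -> NB
Op 4: add NC@84 -> ring=[49:NB,55:NA,84:NC]
Op 5: remove NA -> ring=[49:NB,84:NC]
Op 6: remove NC -> ring=[49:NB]
Op 7: route key 79: none >= 79, wrap to smallest pos 49 -> NB
Op 8: route key 69: none >= 69, wrap to smallest pos 49 -> NB
Op 9: add ND@9 -> ring=[9:ND,49:NB]
Final route key 50: none >= 50, wrap to smallest pos 9 -> ND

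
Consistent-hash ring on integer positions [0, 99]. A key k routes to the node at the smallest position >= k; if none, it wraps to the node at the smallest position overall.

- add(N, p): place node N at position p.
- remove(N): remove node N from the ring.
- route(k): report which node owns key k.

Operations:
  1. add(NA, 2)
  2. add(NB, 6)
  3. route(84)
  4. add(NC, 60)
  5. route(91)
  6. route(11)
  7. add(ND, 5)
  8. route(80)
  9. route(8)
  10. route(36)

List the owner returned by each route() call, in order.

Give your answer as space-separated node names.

Answer: NA NA NC NA NC NC

Derivation:
Op 1: add NA@2 -> ring=[2:NA]
Op 2: add NB@6 -> ring=[2:NA,6:NB]
Op 3: route key 84: none >= 84, wrap to smallest pos 2 -> NA
Op 4: add NC@60 -> ring=[2:NA,6:NB,60:NC]
Op 5: route key 91: none >= 91, wrap to smallest pos 2 -> NA
Op 6: route key 11: smallest pos >= 11 is 60 -> NC
Op 7: add ND@5 -> ring=[2:NA,5:ND,6:NB,60:NC]
Op 8: route key 80: none >= 80, wrap to smallest pos 2 -> NA
Op 9: route key 8: smallest pos >= 8 is 60 -> NC
Op 10: route key 36: smallest pos >= 36 is 60 -> NC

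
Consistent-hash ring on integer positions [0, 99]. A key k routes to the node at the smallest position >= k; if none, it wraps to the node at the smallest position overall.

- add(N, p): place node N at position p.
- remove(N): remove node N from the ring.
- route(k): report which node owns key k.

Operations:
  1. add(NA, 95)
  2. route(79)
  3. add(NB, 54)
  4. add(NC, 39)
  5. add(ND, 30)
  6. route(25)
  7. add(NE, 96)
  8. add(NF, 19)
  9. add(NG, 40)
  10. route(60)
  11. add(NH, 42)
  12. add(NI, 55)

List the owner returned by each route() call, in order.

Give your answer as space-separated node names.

Answer: NA ND NA

Derivation:
Op 1: add NA@95 -> ring=[95:NA]
Op 2: route key 79: smallest pos >= 79 is 95 -> NA
Op 3: add NB@54 -> ring=[54:NB,95:NA]
Op 4: add NC@39 -> ring=[39:NC,54:NB,95:NA]
Op 5: add ND@30 -> ring=[30:ND,39:NC,54:NB,95:NA]
Op 6: route key 25: smallest pos >= 25 is 30 -> ND
Op 7: add NE@96 -> ring=[30:ND,39:NC,54:NB,95:NA,96:NE]
Op 8: add NF@19 -> ring=[19:NF,30:ND,39:NC,54:NB,95:NA,96:NE]
Op 9: add NG@40 -> ring=[19:NF,30:ND,39:NC,40:NG,54:NB,95:NA,96:NE]
Op 10: route key 60: smallest pos >= 60 is 95 -> NA
Op 11: add NH@42 -> ring=[19:NF,30:ND,39:NC,40:NG,42:NH,54:NB,95:NA,96:NE]
Op 12: add NI@55 -> ring=[19:NF,30:ND,39:NC,40:NG,42:NH,54:NB,55:NI,95:NA,96:NE]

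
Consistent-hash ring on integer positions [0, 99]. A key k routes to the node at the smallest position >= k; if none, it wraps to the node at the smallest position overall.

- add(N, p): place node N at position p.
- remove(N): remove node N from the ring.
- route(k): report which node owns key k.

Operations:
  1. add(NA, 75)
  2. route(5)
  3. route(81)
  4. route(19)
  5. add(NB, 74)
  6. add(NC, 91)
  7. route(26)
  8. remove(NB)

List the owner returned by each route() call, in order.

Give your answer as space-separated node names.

Op 1: add NA@75 -> ring=[75:NA]
Op 2: route key 5: smallest pos >= 5 is 75 -> NA
Op 3: route key 81: none >= 81, wrap to smallest pos 75 -> NA
Op 4: route key 19: smallest pos >= 19 is 75 -> NA
Op 5: add NB@74 -> ring=[74:NB,75:NA]
Op 6: add NC@91 -> ring=[74:NB,75:NA,91:NC]
Op 7: route key 26: smallest pos >= 26 is 74 -> NB
Op 8: remove NB -> ring=[75:NA,91:NC]

Answer: NA NA NA NB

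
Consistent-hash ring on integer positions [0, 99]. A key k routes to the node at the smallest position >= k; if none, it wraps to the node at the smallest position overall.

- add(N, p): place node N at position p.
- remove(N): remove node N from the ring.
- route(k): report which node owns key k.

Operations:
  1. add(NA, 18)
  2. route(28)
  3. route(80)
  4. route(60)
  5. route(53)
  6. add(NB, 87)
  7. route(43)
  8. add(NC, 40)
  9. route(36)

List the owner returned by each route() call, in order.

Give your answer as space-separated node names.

Op 1: add NA@18 -> ring=[18:NA]
Op 2: route key 28: none >= 28, wrap to smallest pos 18 -> NA
Op 3: route key 80: none >= 80, wrap to smallest pos 18 -> NA
Op 4: route key 60: none >= 60, wrap to smallest pos 18 -> NA
Op 5: route key 53: none >= 53, wrap to smallest pos 18 -> NA
Op 6: add NB@87 -> ring=[18:NA,87:NB]
Op 7: route key 43: smallest pos >= 43 is 87 -> NB
Op 8: add NC@40 -> ring=[18:NA,40:NC,87:NB]
Op 9: route key 36: smallest pos >= 36 is 40 -> NC

Answer: NA NA NA NA NB NC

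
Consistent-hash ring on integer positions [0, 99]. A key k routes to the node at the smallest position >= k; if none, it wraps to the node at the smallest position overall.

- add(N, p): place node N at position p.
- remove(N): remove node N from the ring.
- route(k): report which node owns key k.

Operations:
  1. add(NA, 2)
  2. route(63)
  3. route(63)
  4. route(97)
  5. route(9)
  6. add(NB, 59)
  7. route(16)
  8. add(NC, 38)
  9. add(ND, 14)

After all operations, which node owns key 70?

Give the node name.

Answer: NA

Derivation:
Op 1: add NA@2 -> ring=[2:NA]
Op 2: route key 63: none >= 63, wrap to smallest pos 2 -> NA
Op 3: route key 63: none >= 63, wrap to smallest pos 2 -> NA
Op 4: route key 97: none >= 97, wrap to smallest pos 2 -> NA
Op 5: route key 9: none >= 9, wrap to smallest pos 2 -> NA
Op 6: add NB@59 -> ring=[2:NA,59:NB]
Op 7: route key 16: smallest pos >= 16 is 59 -> NB
Op 8: add NC@38 -> ring=[2:NA,38:NC,59:NB]
Op 9: add ND@14 -> ring=[2:NA,14:ND,38:NC,59:NB]
Final route key 70: none >= 70, wrap to smallest pos 2 -> NA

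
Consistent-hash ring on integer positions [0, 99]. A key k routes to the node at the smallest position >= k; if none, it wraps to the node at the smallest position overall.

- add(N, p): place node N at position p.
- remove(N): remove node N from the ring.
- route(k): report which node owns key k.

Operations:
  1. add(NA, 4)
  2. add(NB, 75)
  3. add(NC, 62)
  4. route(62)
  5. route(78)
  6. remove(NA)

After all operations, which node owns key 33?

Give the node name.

Op 1: add NA@4 -> ring=[4:NA]
Op 2: add NB@75 -> ring=[4:NA,75:NB]
Op 3: add NC@62 -> ring=[4:NA,62:NC,75:NB]
Op 4: route key 62: smallest pos >= 62 is 62 -> NC
Op 5: route key 78: none >= 78, wrap to smallest pos 4 -> NA
Op 6: remove NA -> ring=[62:NC,75:NB]
Final route key 33: smallest pos >= 33 is 62 -> NC

Answer: NC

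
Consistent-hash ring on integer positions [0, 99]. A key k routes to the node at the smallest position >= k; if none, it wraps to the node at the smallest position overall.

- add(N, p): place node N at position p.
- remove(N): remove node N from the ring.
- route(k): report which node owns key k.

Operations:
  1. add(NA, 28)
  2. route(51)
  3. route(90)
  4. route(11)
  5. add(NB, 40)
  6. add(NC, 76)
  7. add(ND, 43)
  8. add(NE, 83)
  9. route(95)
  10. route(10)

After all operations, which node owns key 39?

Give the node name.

Answer: NB

Derivation:
Op 1: add NA@28 -> ring=[28:NA]
Op 2: route key 51: none >= 51, wrap to smallest pos 28 -> NA
Op 3: route key 90: none >= 90, wrap to smallest pos 28 -> NA
Op 4: route key 11: smallest pos >= 11 is 28 -> NA
Op 5: add NB@40 -> ring=[28:NA,40:NB]
Op 6: add NC@76 -> ring=[28:NA,40:NB,76:NC]
Op 7: add ND@43 -> ring=[28:NA,40:NB,43:ND,76:NC]
Op 8: add NE@83 -> ring=[28:NA,40:NB,43:ND,76:NC,83:NE]
Op 9: route key 95: none >= 95, wrap to smallest pos 28 -> NA
Op 10: route key 10: smallest pos >= 10 is 28 -> NA
Final route key 39: smallest pos >= 39 is 40 -> NB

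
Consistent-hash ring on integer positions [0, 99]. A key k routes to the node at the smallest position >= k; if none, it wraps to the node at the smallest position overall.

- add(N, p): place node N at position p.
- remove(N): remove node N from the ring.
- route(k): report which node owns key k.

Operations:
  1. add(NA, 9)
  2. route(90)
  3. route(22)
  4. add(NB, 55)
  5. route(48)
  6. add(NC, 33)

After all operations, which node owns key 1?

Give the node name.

Answer: NA

Derivation:
Op 1: add NA@9 -> ring=[9:NA]
Op 2: route key 90: none >= 90, wrap to smallest pos 9 -> NA
Op 3: route key 22: none >= 22, wrap to smallest pos 9 -> NA
Op 4: add NB@55 -> ring=[9:NA,55:NB]
Op 5: route key 48: smallest pos >= 48 is 55 -> NB
Op 6: add NC@33 -> ring=[9:NA,33:NC,55:NB]
Final route key 1: smallest pos >= 1 is 9 -> NA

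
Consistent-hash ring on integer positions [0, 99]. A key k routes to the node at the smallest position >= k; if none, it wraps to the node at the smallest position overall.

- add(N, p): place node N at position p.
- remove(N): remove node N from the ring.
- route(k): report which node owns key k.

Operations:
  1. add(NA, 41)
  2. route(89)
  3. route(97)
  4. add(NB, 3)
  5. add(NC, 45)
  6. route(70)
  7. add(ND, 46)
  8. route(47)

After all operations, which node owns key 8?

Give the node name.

Op 1: add NA@41 -> ring=[41:NA]
Op 2: route key 89: none >= 89, wrap to smallest pos 41 -> NA
Op 3: route key 97: none >= 97, wrap to smallest pos 41 -> NA
Op 4: add NB@3 -> ring=[3:NB,41:NA]
Op 5: add NC@45 -> ring=[3:NB,41:NA,45:NC]
Op 6: route key 70: none >= 70, wrap to smallest pos 3 -> NB
Op 7: add ND@46 -> ring=[3:NB,41:NA,45:NC,46:ND]
Op 8: route key 47: none >= 47, wrap to smallest pos 3 -> NB
Final route key 8: smallest pos >= 8 is 41 -> NA

Answer: NA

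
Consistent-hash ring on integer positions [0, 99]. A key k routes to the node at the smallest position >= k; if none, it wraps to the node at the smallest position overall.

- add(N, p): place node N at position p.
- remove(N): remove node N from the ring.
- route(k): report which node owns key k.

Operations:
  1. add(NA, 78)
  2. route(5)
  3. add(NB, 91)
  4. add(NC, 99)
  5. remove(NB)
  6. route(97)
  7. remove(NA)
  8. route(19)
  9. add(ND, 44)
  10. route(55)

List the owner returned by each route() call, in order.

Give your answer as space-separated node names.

Op 1: add NA@78 -> ring=[78:NA]
Op 2: route key 5: smallest pos >= 5 is 78 -> NA
Op 3: add NB@91 -> ring=[78:NA,91:NB]
Op 4: add NC@99 -> ring=[78:NA,91:NB,99:NC]
Op 5: remove NB -> ring=[78:NA,99:NC]
Op 6: route key 97: smallest pos >= 97 is 99 -> NC
Op 7: remove NA -> ring=[99:NC]
Op 8: route key 19: smallest pos >= 19 is 99 -> NC
Op 9: add ND@44 -> ring=[44:ND,99:NC]
Op 10: route key 55: smallest pos >= 55 is 99 -> NC

Answer: NA NC NC NC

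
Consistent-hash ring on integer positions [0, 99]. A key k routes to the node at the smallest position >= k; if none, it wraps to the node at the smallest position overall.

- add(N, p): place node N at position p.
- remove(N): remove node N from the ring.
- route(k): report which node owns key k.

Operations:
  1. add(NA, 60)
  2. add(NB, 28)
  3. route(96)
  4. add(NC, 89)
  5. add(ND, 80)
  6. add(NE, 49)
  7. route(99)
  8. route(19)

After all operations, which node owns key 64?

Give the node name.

Op 1: add NA@60 -> ring=[60:NA]
Op 2: add NB@28 -> ring=[28:NB,60:NA]
Op 3: route key 96: none >= 96, wrap to smallest pos 28 -> NB
Op 4: add NC@89 -> ring=[28:NB,60:NA,89:NC]
Op 5: add ND@80 -> ring=[28:NB,60:NA,80:ND,89:NC]
Op 6: add NE@49 -> ring=[28:NB,49:NE,60:NA,80:ND,89:NC]
Op 7: route key 99: none >= 99, wrap to smallest pos 28 -> NB
Op 8: route key 19: smallest pos >= 19 is 28 -> NB
Final route key 64: smallest pos >= 64 is 80 -> ND

Answer: ND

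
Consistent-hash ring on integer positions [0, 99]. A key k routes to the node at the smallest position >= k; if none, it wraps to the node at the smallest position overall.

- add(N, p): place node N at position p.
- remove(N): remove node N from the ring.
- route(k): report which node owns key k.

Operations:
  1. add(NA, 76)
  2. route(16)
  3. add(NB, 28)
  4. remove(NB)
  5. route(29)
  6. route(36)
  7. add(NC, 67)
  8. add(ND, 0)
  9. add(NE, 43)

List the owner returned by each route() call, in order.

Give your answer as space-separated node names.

Answer: NA NA NA

Derivation:
Op 1: add NA@76 -> ring=[76:NA]
Op 2: route key 16: smallest pos >= 16 is 76 -> NA
Op 3: add NB@28 -> ring=[28:NB,76:NA]
Op 4: remove NB -> ring=[76:NA]
Op 5: route key 29: smallest pos >= 29 is 76 -> NA
Op 6: route key 36: smallest pos >= 36 is 76 -> NA
Op 7: add NC@67 -> ring=[67:NC,76:NA]
Op 8: add ND@0 -> ring=[0:ND,67:NC,76:NA]
Op 9: add NE@43 -> ring=[0:ND,43:NE,67:NC,76:NA]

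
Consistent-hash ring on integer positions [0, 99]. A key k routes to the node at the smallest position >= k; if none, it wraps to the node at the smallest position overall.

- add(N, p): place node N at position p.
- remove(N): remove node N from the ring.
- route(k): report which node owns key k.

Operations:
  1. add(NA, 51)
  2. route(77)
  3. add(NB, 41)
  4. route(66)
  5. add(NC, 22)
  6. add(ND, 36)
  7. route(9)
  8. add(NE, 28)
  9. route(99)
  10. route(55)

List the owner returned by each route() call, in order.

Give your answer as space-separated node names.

Answer: NA NB NC NC NC

Derivation:
Op 1: add NA@51 -> ring=[51:NA]
Op 2: route key 77: none >= 77, wrap to smallest pos 51 -> NA
Op 3: add NB@41 -> ring=[41:NB,51:NA]
Op 4: route key 66: none >= 66, wrap to smallest pos 41 -> NB
Op 5: add NC@22 -> ring=[22:NC,41:NB,51:NA]
Op 6: add ND@36 -> ring=[22:NC,36:ND,41:NB,51:NA]
Op 7: route key 9: smallest pos >= 9 is 22 -> NC
Op 8: add NE@28 -> ring=[22:NC,28:NE,36:ND,41:NB,51:NA]
Op 9: route key 99: none >= 99, wrap to smallest pos 22 -> NC
Op 10: route key 55: none >= 55, wrap to smallest pos 22 -> NC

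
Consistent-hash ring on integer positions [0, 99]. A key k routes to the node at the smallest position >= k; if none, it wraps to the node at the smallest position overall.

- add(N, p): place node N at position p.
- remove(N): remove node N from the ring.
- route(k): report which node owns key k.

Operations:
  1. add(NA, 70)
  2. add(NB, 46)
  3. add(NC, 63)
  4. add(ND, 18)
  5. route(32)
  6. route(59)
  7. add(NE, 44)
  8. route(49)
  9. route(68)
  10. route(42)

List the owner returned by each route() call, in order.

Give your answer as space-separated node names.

Op 1: add NA@70 -> ring=[70:NA]
Op 2: add NB@46 -> ring=[46:NB,70:NA]
Op 3: add NC@63 -> ring=[46:NB,63:NC,70:NA]
Op 4: add ND@18 -> ring=[18:ND,46:NB,63:NC,70:NA]
Op 5: route key 32: smallest pos >= 32 is 46 -> NB
Op 6: route key 59: smallest pos >= 59 is 63 -> NC
Op 7: add NE@44 -> ring=[18:ND,44:NE,46:NB,63:NC,70:NA]
Op 8: route key 49: smallest pos >= 49 is 63 -> NC
Op 9: route key 68: smallest pos >= 68 is 70 -> NA
Op 10: route key 42: smallest pos >= 42 is 44 -> NE

Answer: NB NC NC NA NE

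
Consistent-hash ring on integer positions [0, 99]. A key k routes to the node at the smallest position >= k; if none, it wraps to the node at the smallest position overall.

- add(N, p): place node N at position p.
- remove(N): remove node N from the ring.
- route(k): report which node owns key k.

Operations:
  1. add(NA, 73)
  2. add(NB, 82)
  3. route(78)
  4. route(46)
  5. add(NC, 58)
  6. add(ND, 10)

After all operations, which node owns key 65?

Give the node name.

Answer: NA

Derivation:
Op 1: add NA@73 -> ring=[73:NA]
Op 2: add NB@82 -> ring=[73:NA,82:NB]
Op 3: route key 78: smallest pos >= 78 is 82 -> NB
Op 4: route key 46: smallest pos >= 46 is 73 -> NA
Op 5: add NC@58 -> ring=[58:NC,73:NA,82:NB]
Op 6: add ND@10 -> ring=[10:ND,58:NC,73:NA,82:NB]
Final route key 65: smallest pos >= 65 is 73 -> NA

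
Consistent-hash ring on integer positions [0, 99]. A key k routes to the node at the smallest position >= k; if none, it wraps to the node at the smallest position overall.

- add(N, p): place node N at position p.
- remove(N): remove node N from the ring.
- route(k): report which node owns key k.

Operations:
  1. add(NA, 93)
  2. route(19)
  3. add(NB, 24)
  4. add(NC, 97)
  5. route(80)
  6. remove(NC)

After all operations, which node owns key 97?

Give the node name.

Op 1: add NA@93 -> ring=[93:NA]
Op 2: route key 19: smallest pos >= 19 is 93 -> NA
Op 3: add NB@24 -> ring=[24:NB,93:NA]
Op 4: add NC@97 -> ring=[24:NB,93:NA,97:NC]
Op 5: route key 80: smallest pos >= 80 is 93 -> NA
Op 6: remove NC -> ring=[24:NB,93:NA]
Final route key 97: none >= 97, wrap to smallest pos 24 -> NB

Answer: NB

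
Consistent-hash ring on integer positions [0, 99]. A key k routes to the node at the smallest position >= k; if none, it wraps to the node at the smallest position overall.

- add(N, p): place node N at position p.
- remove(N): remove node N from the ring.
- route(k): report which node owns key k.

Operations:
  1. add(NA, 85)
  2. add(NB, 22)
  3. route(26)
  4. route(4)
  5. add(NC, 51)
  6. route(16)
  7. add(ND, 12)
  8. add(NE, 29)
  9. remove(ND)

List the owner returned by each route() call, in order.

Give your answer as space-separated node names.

Answer: NA NB NB

Derivation:
Op 1: add NA@85 -> ring=[85:NA]
Op 2: add NB@22 -> ring=[22:NB,85:NA]
Op 3: route key 26: smallest pos >= 26 is 85 -> NA
Op 4: route key 4: smallest pos >= 4 is 22 -> NB
Op 5: add NC@51 -> ring=[22:NB,51:NC,85:NA]
Op 6: route key 16: smallest pos >= 16 is 22 -> NB
Op 7: add ND@12 -> ring=[12:ND,22:NB,51:NC,85:NA]
Op 8: add NE@29 -> ring=[12:ND,22:NB,29:NE,51:NC,85:NA]
Op 9: remove ND -> ring=[22:NB,29:NE,51:NC,85:NA]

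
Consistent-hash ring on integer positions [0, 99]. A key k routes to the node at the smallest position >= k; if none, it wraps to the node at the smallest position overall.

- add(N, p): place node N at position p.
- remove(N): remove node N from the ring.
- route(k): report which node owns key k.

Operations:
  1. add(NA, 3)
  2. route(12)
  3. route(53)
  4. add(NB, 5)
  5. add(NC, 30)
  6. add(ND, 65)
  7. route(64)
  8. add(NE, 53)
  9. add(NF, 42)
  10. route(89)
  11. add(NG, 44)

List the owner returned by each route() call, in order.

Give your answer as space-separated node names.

Answer: NA NA ND NA

Derivation:
Op 1: add NA@3 -> ring=[3:NA]
Op 2: route key 12: none >= 12, wrap to smallest pos 3 -> NA
Op 3: route key 53: none >= 53, wrap to smallest pos 3 -> NA
Op 4: add NB@5 -> ring=[3:NA,5:NB]
Op 5: add NC@30 -> ring=[3:NA,5:NB,30:NC]
Op 6: add ND@65 -> ring=[3:NA,5:NB,30:NC,65:ND]
Op 7: route key 64: smallest pos >= 64 is 65 -> ND
Op 8: add NE@53 -> ring=[3:NA,5:NB,30:NC,53:NE,65:ND]
Op 9: add NF@42 -> ring=[3:NA,5:NB,30:NC,42:NF,53:NE,65:ND]
Op 10: route key 89: none >= 89, wrap to smallest pos 3 -> NA
Op 11: add NG@44 -> ring=[3:NA,5:NB,30:NC,42:NF,44:NG,53:NE,65:ND]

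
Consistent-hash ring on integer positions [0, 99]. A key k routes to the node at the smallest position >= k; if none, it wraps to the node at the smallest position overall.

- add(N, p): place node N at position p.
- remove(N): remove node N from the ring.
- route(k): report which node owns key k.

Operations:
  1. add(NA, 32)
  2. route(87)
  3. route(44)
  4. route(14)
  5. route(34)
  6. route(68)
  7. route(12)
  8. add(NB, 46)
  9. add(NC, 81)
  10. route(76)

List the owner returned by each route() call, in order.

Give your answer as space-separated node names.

Answer: NA NA NA NA NA NA NC

Derivation:
Op 1: add NA@32 -> ring=[32:NA]
Op 2: route key 87: none >= 87, wrap to smallest pos 32 -> NA
Op 3: route key 44: none >= 44, wrap to smallest pos 32 -> NA
Op 4: route key 14: smallest pos >= 14 is 32 -> NA
Op 5: route key 34: none >= 34, wrap to smallest pos 32 -> NA
Op 6: route key 68: none >= 68, wrap to smallest pos 32 -> NA
Op 7: route key 12: smallest pos >= 12 is 32 -> NA
Op 8: add NB@46 -> ring=[32:NA,46:NB]
Op 9: add NC@81 -> ring=[32:NA,46:NB,81:NC]
Op 10: route key 76: smallest pos >= 76 is 81 -> NC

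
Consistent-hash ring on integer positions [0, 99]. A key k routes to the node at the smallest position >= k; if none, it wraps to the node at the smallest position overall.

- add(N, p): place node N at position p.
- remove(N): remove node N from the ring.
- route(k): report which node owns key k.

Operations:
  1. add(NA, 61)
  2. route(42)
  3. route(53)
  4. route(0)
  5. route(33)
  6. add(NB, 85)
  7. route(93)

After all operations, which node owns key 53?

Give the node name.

Op 1: add NA@61 -> ring=[61:NA]
Op 2: route key 42: smallest pos >= 42 is 61 -> NA
Op 3: route key 53: smallest pos >= 53 is 61 -> NA
Op 4: route key 0: smallest pos >= 0 is 61 -> NA
Op 5: route key 33: smallest pos >= 33 is 61 -> NA
Op 6: add NB@85 -> ring=[61:NA,85:NB]
Op 7: route key 93: none >= 93, wrap to smallest pos 61 -> NA
Final route key 53: smallest pos >= 53 is 61 -> NA

Answer: NA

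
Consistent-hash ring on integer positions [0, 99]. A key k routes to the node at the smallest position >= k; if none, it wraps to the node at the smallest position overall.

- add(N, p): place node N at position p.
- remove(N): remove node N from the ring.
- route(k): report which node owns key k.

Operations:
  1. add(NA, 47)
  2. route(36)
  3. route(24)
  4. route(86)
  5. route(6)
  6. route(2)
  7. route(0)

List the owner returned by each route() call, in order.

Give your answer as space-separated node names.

Op 1: add NA@47 -> ring=[47:NA]
Op 2: route key 36: smallest pos >= 36 is 47 -> NA
Op 3: route key 24: smallest pos >= 24 is 47 -> NA
Op 4: route key 86: none >= 86, wrap to smallest pos 47 -> NA
Op 5: route key 6: smallest pos >= 6 is 47 -> NA
Op 6: route key 2: smallest pos >= 2 is 47 -> NA
Op 7: route key 0: smallest pos >= 0 is 47 -> NA

Answer: NA NA NA NA NA NA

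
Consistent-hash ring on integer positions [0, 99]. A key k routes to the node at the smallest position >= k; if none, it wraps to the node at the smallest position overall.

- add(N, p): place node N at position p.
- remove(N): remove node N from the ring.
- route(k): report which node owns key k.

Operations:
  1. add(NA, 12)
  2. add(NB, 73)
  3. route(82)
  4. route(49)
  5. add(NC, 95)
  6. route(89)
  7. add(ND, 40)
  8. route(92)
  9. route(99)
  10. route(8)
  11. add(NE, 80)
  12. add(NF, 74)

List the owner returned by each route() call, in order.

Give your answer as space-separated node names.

Answer: NA NB NC NC NA NA

Derivation:
Op 1: add NA@12 -> ring=[12:NA]
Op 2: add NB@73 -> ring=[12:NA,73:NB]
Op 3: route key 82: none >= 82, wrap to smallest pos 12 -> NA
Op 4: route key 49: smallest pos >= 49 is 73 -> NB
Op 5: add NC@95 -> ring=[12:NA,73:NB,95:NC]
Op 6: route key 89: smallest pos >= 89 is 95 -> NC
Op 7: add ND@40 -> ring=[12:NA,40:ND,73:NB,95:NC]
Op 8: route key 92: smallest pos >= 92 is 95 -> NC
Op 9: route key 99: none >= 99, wrap to smallest pos 12 -> NA
Op 10: route key 8: smallest pos >= 8 is 12 -> NA
Op 11: add NE@80 -> ring=[12:NA,40:ND,73:NB,80:NE,95:NC]
Op 12: add NF@74 -> ring=[12:NA,40:ND,73:NB,74:NF,80:NE,95:NC]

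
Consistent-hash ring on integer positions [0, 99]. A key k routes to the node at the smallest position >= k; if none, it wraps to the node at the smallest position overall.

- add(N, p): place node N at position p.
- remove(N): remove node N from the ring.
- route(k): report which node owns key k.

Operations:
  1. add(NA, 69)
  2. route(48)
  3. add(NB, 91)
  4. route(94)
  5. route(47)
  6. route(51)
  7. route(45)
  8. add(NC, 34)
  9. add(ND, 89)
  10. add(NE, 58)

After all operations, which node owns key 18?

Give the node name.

Op 1: add NA@69 -> ring=[69:NA]
Op 2: route key 48: smallest pos >= 48 is 69 -> NA
Op 3: add NB@91 -> ring=[69:NA,91:NB]
Op 4: route key 94: none >= 94, wrap to smallest pos 69 -> NA
Op 5: route key 47: smallest pos >= 47 is 69 -> NA
Op 6: route key 51: smallest pos >= 51 is 69 -> NA
Op 7: route key 45: smallest pos >= 45 is 69 -> NA
Op 8: add NC@34 -> ring=[34:NC,69:NA,91:NB]
Op 9: add ND@89 -> ring=[34:NC,69:NA,89:ND,91:NB]
Op 10: add NE@58 -> ring=[34:NC,58:NE,69:NA,89:ND,91:NB]
Final route key 18: smallest pos >= 18 is 34 -> NC

Answer: NC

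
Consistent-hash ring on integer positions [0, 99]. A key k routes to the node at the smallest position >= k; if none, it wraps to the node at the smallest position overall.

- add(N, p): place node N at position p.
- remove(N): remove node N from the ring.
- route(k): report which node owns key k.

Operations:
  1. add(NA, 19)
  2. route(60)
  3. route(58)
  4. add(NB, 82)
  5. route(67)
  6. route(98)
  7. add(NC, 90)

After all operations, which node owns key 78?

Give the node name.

Answer: NB

Derivation:
Op 1: add NA@19 -> ring=[19:NA]
Op 2: route key 60: none >= 60, wrap to smallest pos 19 -> NA
Op 3: route key 58: none >= 58, wrap to smallest pos 19 -> NA
Op 4: add NB@82 -> ring=[19:NA,82:NB]
Op 5: route key 67: smallest pos >= 67 is 82 -> NB
Op 6: route key 98: none >= 98, wrap to smallest pos 19 -> NA
Op 7: add NC@90 -> ring=[19:NA,82:NB,90:NC]
Final route key 78: smallest pos >= 78 is 82 -> NB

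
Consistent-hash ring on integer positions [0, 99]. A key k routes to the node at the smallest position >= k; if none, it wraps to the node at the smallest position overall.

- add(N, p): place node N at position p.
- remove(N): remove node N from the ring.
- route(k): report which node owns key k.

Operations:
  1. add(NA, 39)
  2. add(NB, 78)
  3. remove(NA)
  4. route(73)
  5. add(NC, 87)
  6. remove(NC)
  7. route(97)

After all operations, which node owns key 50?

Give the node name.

Answer: NB

Derivation:
Op 1: add NA@39 -> ring=[39:NA]
Op 2: add NB@78 -> ring=[39:NA,78:NB]
Op 3: remove NA -> ring=[78:NB]
Op 4: route key 73: smallest pos >= 73 is 78 -> NB
Op 5: add NC@87 -> ring=[78:NB,87:NC]
Op 6: remove NC -> ring=[78:NB]
Op 7: route key 97: none >= 97, wrap to smallest pos 78 -> NB
Final route key 50: smallest pos >= 50 is 78 -> NB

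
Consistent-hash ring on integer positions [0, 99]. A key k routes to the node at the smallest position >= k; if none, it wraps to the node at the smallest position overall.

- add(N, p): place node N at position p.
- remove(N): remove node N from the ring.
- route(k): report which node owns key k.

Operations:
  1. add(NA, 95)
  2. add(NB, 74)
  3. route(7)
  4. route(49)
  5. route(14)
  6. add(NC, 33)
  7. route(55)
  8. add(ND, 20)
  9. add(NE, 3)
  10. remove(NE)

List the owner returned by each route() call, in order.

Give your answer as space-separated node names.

Answer: NB NB NB NB

Derivation:
Op 1: add NA@95 -> ring=[95:NA]
Op 2: add NB@74 -> ring=[74:NB,95:NA]
Op 3: route key 7: smallest pos >= 7 is 74 -> NB
Op 4: route key 49: smallest pos >= 49 is 74 -> NB
Op 5: route key 14: smallest pos >= 14 is 74 -> NB
Op 6: add NC@33 -> ring=[33:NC,74:NB,95:NA]
Op 7: route key 55: smallest pos >= 55 is 74 -> NB
Op 8: add ND@20 -> ring=[20:ND,33:NC,74:NB,95:NA]
Op 9: add NE@3 -> ring=[3:NE,20:ND,33:NC,74:NB,95:NA]
Op 10: remove NE -> ring=[20:ND,33:NC,74:NB,95:NA]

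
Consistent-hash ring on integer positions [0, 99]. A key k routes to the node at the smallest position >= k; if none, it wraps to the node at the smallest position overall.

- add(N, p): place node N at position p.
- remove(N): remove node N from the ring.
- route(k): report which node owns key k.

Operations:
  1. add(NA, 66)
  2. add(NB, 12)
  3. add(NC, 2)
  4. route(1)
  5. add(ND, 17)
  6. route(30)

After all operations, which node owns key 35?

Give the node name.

Op 1: add NA@66 -> ring=[66:NA]
Op 2: add NB@12 -> ring=[12:NB,66:NA]
Op 3: add NC@2 -> ring=[2:NC,12:NB,66:NA]
Op 4: route key 1: smallest pos >= 1 is 2 -> NC
Op 5: add ND@17 -> ring=[2:NC,12:NB,17:ND,66:NA]
Op 6: route key 30: smallest pos >= 30 is 66 -> NA
Final route key 35: smallest pos >= 35 is 66 -> NA

Answer: NA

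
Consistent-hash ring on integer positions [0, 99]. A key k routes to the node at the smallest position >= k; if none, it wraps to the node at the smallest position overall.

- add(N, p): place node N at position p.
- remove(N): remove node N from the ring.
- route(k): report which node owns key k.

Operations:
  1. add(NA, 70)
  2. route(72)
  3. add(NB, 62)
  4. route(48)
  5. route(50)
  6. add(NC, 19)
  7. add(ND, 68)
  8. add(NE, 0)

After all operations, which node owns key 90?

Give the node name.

Op 1: add NA@70 -> ring=[70:NA]
Op 2: route key 72: none >= 72, wrap to smallest pos 70 -> NA
Op 3: add NB@62 -> ring=[62:NB,70:NA]
Op 4: route key 48: smallest pos >= 48 is 62 -> NB
Op 5: route key 50: smallest pos >= 50 is 62 -> NB
Op 6: add NC@19 -> ring=[19:NC,62:NB,70:NA]
Op 7: add ND@68 -> ring=[19:NC,62:NB,68:ND,70:NA]
Op 8: add NE@0 -> ring=[0:NE,19:NC,62:NB,68:ND,70:NA]
Final route key 90: none >= 90, wrap to smallest pos 0 -> NE

Answer: NE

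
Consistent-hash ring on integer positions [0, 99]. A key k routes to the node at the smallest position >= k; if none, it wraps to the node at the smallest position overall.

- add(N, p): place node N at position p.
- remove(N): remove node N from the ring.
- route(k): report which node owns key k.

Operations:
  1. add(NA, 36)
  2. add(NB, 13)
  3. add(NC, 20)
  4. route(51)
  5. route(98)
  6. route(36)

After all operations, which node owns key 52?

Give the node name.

Op 1: add NA@36 -> ring=[36:NA]
Op 2: add NB@13 -> ring=[13:NB,36:NA]
Op 3: add NC@20 -> ring=[13:NB,20:NC,36:NA]
Op 4: route key 51: none >= 51, wrap to smallest pos 13 -> NB
Op 5: route key 98: none >= 98, wrap to smallest pos 13 -> NB
Op 6: route key 36: smallest pos >= 36 is 36 -> NA
Final route key 52: none >= 52, wrap to smallest pos 13 -> NB

Answer: NB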